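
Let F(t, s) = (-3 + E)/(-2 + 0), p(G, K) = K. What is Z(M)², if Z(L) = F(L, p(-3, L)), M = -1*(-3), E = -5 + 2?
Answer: 9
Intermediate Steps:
E = -3
F(t, s) = 3 (F(t, s) = (-3 - 3)/(-2 + 0) = -6/(-2) = -6*(-½) = 3)
M = 3
Z(L) = 3
Z(M)² = 3² = 9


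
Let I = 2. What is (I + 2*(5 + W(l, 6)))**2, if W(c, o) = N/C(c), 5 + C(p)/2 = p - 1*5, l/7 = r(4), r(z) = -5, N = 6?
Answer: 31684/225 ≈ 140.82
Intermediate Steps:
l = -35 (l = 7*(-5) = -35)
C(p) = -20 + 2*p (C(p) = -10 + 2*(p - 1*5) = -10 + 2*(p - 5) = -10 + 2*(-5 + p) = -10 + (-10 + 2*p) = -20 + 2*p)
W(c, o) = 6/(-20 + 2*c)
(I + 2*(5 + W(l, 6)))**2 = (2 + 2*(5 + 3/(-10 - 35)))**2 = (2 + 2*(5 + 3/(-45)))**2 = (2 + 2*(5 + 3*(-1/45)))**2 = (2 + 2*(5 - 1/15))**2 = (2 + 2*(74/15))**2 = (2 + 148/15)**2 = (178/15)**2 = 31684/225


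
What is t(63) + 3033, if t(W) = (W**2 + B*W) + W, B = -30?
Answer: 5175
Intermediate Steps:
t(W) = W**2 - 29*W (t(W) = (W**2 - 30*W) + W = W**2 - 29*W)
t(63) + 3033 = 63*(-29 + 63) + 3033 = 63*34 + 3033 = 2142 + 3033 = 5175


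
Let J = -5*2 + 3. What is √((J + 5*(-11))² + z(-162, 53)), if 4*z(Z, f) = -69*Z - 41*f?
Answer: 9*√301/2 ≈ 78.072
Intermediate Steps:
z(Z, f) = -69*Z/4 - 41*f/4 (z(Z, f) = (-69*Z - 41*f)/4 = -69*Z/4 - 41*f/4)
J = -7 (J = -10 + 3 = -7)
√((J + 5*(-11))² + z(-162, 53)) = √((-7 + 5*(-11))² + (-69/4*(-162) - 41/4*53)) = √((-7 - 55)² + (5589/2 - 2173/4)) = √((-62)² + 9005/4) = √(3844 + 9005/4) = √(24381/4) = 9*√301/2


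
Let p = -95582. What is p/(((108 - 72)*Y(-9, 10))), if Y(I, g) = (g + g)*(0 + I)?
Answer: 47791/3240 ≈ 14.750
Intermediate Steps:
Y(I, g) = 2*I*g (Y(I, g) = (2*g)*I = 2*I*g)
p/(((108 - 72)*Y(-9, 10))) = -95582*(-1/(180*(108 - 72))) = -95582/(36*(-180)) = -95582/(-6480) = -95582*(-1/6480) = 47791/3240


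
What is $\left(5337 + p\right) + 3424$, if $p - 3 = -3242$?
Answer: $5522$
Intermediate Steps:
$p = -3239$ ($p = 3 - 3242 = -3239$)
$\left(5337 + p\right) + 3424 = \left(5337 - 3239\right) + 3424 = 2098 + 3424 = 5522$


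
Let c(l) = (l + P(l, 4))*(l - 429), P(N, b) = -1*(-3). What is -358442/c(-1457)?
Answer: -179221/1371122 ≈ -0.13071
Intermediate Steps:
P(N, b) = 3
c(l) = (-429 + l)*(3 + l) (c(l) = (l + 3)*(l - 429) = (3 + l)*(-429 + l) = (-429 + l)*(3 + l))
-358442/c(-1457) = -358442/(-1287 + (-1457)² - 426*(-1457)) = -358442/(-1287 + 2122849 + 620682) = -358442/2742244 = -358442*1/2742244 = -179221/1371122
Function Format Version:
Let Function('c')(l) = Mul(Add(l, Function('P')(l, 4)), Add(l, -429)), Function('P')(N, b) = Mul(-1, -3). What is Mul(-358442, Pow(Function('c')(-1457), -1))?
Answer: Rational(-179221, 1371122) ≈ -0.13071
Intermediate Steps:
Function('P')(N, b) = 3
Function('c')(l) = Mul(Add(-429, l), Add(3, l)) (Function('c')(l) = Mul(Add(l, 3), Add(l, -429)) = Mul(Add(3, l), Add(-429, l)) = Mul(Add(-429, l), Add(3, l)))
Mul(-358442, Pow(Function('c')(-1457), -1)) = Mul(-358442, Pow(Add(-1287, Pow(-1457, 2), Mul(-426, -1457)), -1)) = Mul(-358442, Pow(Add(-1287, 2122849, 620682), -1)) = Mul(-358442, Pow(2742244, -1)) = Mul(-358442, Rational(1, 2742244)) = Rational(-179221, 1371122)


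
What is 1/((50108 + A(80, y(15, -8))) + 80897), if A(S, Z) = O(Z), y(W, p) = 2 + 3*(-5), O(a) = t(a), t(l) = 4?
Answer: 1/131009 ≈ 7.6331e-6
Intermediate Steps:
O(a) = 4
y(W, p) = -13 (y(W, p) = 2 - 15 = -13)
A(S, Z) = 4
1/((50108 + A(80, y(15, -8))) + 80897) = 1/((50108 + 4) + 80897) = 1/(50112 + 80897) = 1/131009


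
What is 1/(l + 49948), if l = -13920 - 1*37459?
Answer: -1/1431 ≈ -0.00069881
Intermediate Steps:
l = -51379 (l = -13920 - 37459 = -51379)
1/(l + 49948) = 1/(-51379 + 49948) = 1/(-1431) = -1/1431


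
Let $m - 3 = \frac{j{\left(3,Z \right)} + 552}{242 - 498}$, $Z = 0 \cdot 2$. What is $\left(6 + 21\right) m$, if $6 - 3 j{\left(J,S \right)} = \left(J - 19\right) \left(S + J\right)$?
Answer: $\frac{2673}{128} \approx 20.883$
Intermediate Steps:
$Z = 0$
$j{\left(J,S \right)} = 2 - \frac{\left(-19 + J\right) \left(J + S\right)}{3}$ ($j{\left(J,S \right)} = 2 - \frac{\left(J - 19\right) \left(S + J\right)}{3} = 2 - \frac{\left(-19 + J\right) \left(J + S\right)}{3}$)
$m = \frac{99}{128}$ ($m = 3 + \frac{\left(2 - \frac{3^{2}}{3} + \frac{19}{3} \cdot 3 + \frac{19}{3} \cdot 0 - 1 \cdot 0\right) + 552}{242 - 498} = 3 + \frac{\left(2 - 3 + 19 + 0 + 0\right) + 552}{-256} = 3 + \left(\left(2 - 3 + 19 + 0 + 0\right) + 552\right) \left(- \frac{1}{256}\right) = 3 + \left(18 + 552\right) \left(- \frac{1}{256}\right) = 3 + 570 \left(- \frac{1}{256}\right) = 3 - \frac{285}{128} = \frac{99}{128} \approx 0.77344$)
$\left(6 + 21\right) m = \left(6 + 21\right) \frac{99}{128} = 27 \cdot \frac{99}{128} = \frac{2673}{128}$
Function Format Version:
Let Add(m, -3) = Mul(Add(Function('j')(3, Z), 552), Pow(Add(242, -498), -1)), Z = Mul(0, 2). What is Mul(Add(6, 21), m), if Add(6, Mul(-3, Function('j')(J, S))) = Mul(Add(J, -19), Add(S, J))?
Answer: Rational(2673, 128) ≈ 20.883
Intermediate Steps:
Z = 0
Function('j')(J, S) = Add(2, Mul(Rational(-1, 3), Add(-19, J), Add(J, S))) (Function('j')(J, S) = Add(2, Mul(Rational(-1, 3), Mul(Add(J, -19), Add(S, J)))) = Add(2, Mul(Rational(-1, 3), Mul(Add(-19, J), Add(J, S)))) = Add(2, Mul(Rational(-1, 3), Add(-19, J), Add(J, S))))
m = Rational(99, 128) (m = Add(3, Mul(Add(Add(2, Mul(Rational(-1, 3), Pow(3, 2)), Mul(Rational(19, 3), 3), Mul(Rational(19, 3), 0), Mul(Rational(-1, 3), 3, 0)), 552), Pow(Add(242, -498), -1))) = Add(3, Mul(Add(Add(2, Mul(Rational(-1, 3), 9), 19, 0, 0), 552), Pow(-256, -1))) = Add(3, Mul(Add(Add(2, -3, 19, 0, 0), 552), Rational(-1, 256))) = Add(3, Mul(Add(18, 552), Rational(-1, 256))) = Add(3, Mul(570, Rational(-1, 256))) = Add(3, Rational(-285, 128)) = Rational(99, 128) ≈ 0.77344)
Mul(Add(6, 21), m) = Mul(Add(6, 21), Rational(99, 128)) = Mul(27, Rational(99, 128)) = Rational(2673, 128)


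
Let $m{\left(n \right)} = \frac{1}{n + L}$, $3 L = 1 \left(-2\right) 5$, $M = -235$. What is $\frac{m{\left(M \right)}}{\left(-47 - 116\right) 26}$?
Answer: $\frac{3}{3030170} \approx 9.9004 \cdot 10^{-7}$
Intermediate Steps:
$L = - \frac{10}{3}$ ($L = \frac{1 \left(-2\right) 5}{3} = \frac{\left(-2\right) 5}{3} = \frac{1}{3} \left(-10\right) = - \frac{10}{3} \approx -3.3333$)
$m{\left(n \right)} = \frac{1}{- \frac{10}{3} + n}$ ($m{\left(n \right)} = \frac{1}{n - \frac{10}{3}} = \frac{1}{- \frac{10}{3} + n}$)
$\frac{m{\left(M \right)}}{\left(-47 - 116\right) 26} = \frac{3 \frac{1}{-10 + 3 \left(-235\right)}}{\left(-47 - 116\right) 26} = \frac{3 \frac{1}{-10 - 705}}{\left(-163\right) 26} = \frac{3 \frac{1}{-715}}{-4238} = 3 \left(- \frac{1}{715}\right) \left(- \frac{1}{4238}\right) = \left(- \frac{3}{715}\right) \left(- \frac{1}{4238}\right) = \frac{3}{3030170}$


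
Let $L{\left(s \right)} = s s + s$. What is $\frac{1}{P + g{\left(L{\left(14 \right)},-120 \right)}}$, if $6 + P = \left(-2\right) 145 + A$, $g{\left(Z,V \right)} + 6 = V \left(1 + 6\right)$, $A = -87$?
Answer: $- \frac{1}{1229} \approx -0.00081367$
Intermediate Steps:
$L{\left(s \right)} = s + s^{2}$ ($L{\left(s \right)} = s^{2} + s = s + s^{2}$)
$g{\left(Z,V \right)} = -6 + 7 V$ ($g{\left(Z,V \right)} = -6 + V \left(1 + 6\right) = -6 + V 7 = -6 + 7 V$)
$P = -383$ ($P = -6 - 377 = -383$)
$\frac{1}{P + g{\left(L{\left(14 \right)},-120 \right)}} = \frac{1}{-383 + \left(-6 + 7 \left(-120\right)\right)} = \frac{1}{-383 - 846} = \frac{1}{-1229} = - \frac{1}{1229}$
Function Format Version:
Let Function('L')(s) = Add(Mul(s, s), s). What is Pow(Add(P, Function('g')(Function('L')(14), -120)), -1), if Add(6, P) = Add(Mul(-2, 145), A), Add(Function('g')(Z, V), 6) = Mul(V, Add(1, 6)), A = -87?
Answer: Rational(-1, 1229) ≈ -0.00081367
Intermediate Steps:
Function('L')(s) = Add(s, Pow(s, 2)) (Function('L')(s) = Add(Pow(s, 2), s) = Add(s, Pow(s, 2)))
Function('g')(Z, V) = Add(-6, Mul(7, V)) (Function('g')(Z, V) = Add(-6, Mul(V, Add(1, 6))) = Add(-6, Mul(V, 7)) = Add(-6, Mul(7, V)))
P = -383 (P = Add(-6, Add(Mul(-2, 145), -87)) = Add(-6, Add(-290, -87)) = Add(-6, -377) = -383)
Pow(Add(P, Function('g')(Function('L')(14), -120)), -1) = Pow(Add(-383, Add(-6, Mul(7, -120))), -1) = Pow(Add(-383, Add(-6, -840)), -1) = Pow(Add(-383, -846), -1) = Pow(-1229, -1) = Rational(-1, 1229)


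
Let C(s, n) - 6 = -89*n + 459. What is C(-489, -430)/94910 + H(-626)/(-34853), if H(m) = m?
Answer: 281888923/661579646 ≈ 0.42608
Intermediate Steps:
C(s, n) = 465 - 89*n (C(s, n) = 6 + (-89*n + 459) = 6 + (459 - 89*n) = 465 - 89*n)
C(-489, -430)/94910 + H(-626)/(-34853) = (465 - 89*(-430))/94910 - 626/(-34853) = (465 + 38270)*(1/94910) - 626*(-1/34853) = 38735*(1/94910) + 626/34853 = 7747/18982 + 626/34853 = 281888923/661579646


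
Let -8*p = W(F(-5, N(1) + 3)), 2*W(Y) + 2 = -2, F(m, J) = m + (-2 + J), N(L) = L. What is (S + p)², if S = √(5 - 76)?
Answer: -1135/16 + I*√71/2 ≈ -70.938 + 4.2131*I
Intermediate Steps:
F(m, J) = -2 + J + m
S = I*√71 (S = √(-71) = I*√71 ≈ 8.4261*I)
W(Y) = -2 (W(Y) = -1 + (½)*(-2) = -1 - 1 = -2)
p = ¼ (p = -⅛*(-2) = ¼ ≈ 0.25000)
(S + p)² = (I*√71 + ¼)² = (¼ + I*√71)²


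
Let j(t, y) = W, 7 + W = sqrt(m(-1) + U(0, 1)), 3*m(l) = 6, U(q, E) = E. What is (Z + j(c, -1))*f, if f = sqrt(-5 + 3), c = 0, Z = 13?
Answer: I*sqrt(2)*(6 + sqrt(3)) ≈ 10.935*I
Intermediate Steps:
m(l) = 2 (m(l) = (1/3)*6 = 2)
W = -7 + sqrt(3) (W = -7 + sqrt(2 + 1) = -7 + sqrt(3) ≈ -5.2680)
j(t, y) = -7 + sqrt(3)
f = I*sqrt(2) (f = sqrt(-2) = I*sqrt(2) ≈ 1.4142*I)
(Z + j(c, -1))*f = (13 + (-7 + sqrt(3)))*(I*sqrt(2)) = (6 + sqrt(3))*(I*sqrt(2)) = I*sqrt(2)*(6 + sqrt(3))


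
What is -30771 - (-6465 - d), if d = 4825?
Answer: -19481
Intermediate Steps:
-30771 - (-6465 - d) = -30771 - (-6465 - 1*4825) = -30771 - (-6465 - 4825) = -30771 - 1*(-11290) = -30771 + 11290 = -19481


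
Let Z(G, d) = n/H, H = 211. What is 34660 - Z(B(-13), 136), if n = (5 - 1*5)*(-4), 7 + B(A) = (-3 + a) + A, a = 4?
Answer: 34660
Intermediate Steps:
B(A) = -6 + A (B(A) = -7 + ((-3 + 4) + A) = -7 + (1 + A) = -6 + A)
n = 0 (n = (5 - 5)*(-4) = 0*(-4) = 0)
Z(G, d) = 0 (Z(G, d) = 0/211 = 0*(1/211) = 0)
34660 - Z(B(-13), 136) = 34660 - 1*0 = 34660 + 0 = 34660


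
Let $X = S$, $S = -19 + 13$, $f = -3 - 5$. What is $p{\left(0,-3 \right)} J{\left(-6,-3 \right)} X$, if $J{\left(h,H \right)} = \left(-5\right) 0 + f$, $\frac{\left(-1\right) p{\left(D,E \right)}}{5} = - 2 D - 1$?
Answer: $240$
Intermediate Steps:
$f = -8$
$p{\left(D,E \right)} = 5 + 10 D$ ($p{\left(D,E \right)} = - 5 \left(- 2 D - 1\right) = - 5 \left(-1 - 2 D\right) = 5 + 10 D$)
$S = -6$
$X = -6$
$J{\left(h,H \right)} = -8$ ($J{\left(h,H \right)} = \left(-5\right) 0 - 8 = 0 - 8 = -8$)
$p{\left(0,-3 \right)} J{\left(-6,-3 \right)} X = \left(5 + 10 \cdot 0\right) \left(-8\right) \left(-6\right) = \left(5 + 0\right) \left(-8\right) \left(-6\right) = 5 \left(-8\right) \left(-6\right) = \left(-40\right) \left(-6\right) = 240$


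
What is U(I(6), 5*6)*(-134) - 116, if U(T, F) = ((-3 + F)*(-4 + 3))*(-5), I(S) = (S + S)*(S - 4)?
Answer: -18206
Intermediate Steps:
I(S) = 2*S*(-4 + S) (I(S) = (2*S)*(-4 + S) = 2*S*(-4 + S))
U(T, F) = -15 + 5*F (U(T, F) = ((-3 + F)*(-1))*(-5) = (3 - F)*(-5) = -15 + 5*F)
U(I(6), 5*6)*(-134) - 116 = (-15 + 5*(5*6))*(-134) - 116 = (-15 + 5*30)*(-134) - 116 = (-15 + 150)*(-134) - 116 = 135*(-134) - 116 = -18090 - 116 = -18206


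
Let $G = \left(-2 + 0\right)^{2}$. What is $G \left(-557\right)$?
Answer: $-2228$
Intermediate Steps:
$G = 4$ ($G = \left(-2\right)^{2} = 4$)
$G \left(-557\right) = 4 \left(-557\right) = -2228$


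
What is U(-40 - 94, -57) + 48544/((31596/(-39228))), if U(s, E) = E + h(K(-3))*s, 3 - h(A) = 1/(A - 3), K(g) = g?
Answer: -479873060/7899 ≈ -60751.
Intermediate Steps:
h(A) = 3 - 1/(-3 + A) (h(A) = 3 - 1/(A - 3) = 3 - 1/(-3 + A))
U(s, E) = E + 19*s/6 (U(s, E) = E + ((-10 + 3*(-3))/(-3 - 3))*s = E + ((-10 - 9)/(-6))*s = E + (-⅙*(-19))*s = E + 19*s/6)
U(-40 - 94, -57) + 48544/((31596/(-39228))) = (-57 + 19*(-40 - 94)/6) + 48544/((31596/(-39228))) = (-57 + (19/6)*(-134)) + 48544/((31596*(-1/39228))) = (-57 - 1273/3) + 48544/(-2633/3269) = -1444/3 + 48544*(-3269/2633) = -1444/3 - 158690336/2633 = -479873060/7899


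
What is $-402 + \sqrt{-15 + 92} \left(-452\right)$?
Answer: $-402 - 452 \sqrt{77} \approx -4368.3$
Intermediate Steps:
$-402 + \sqrt{-15 + 92} \left(-452\right) = -402 + \sqrt{77} \left(-452\right) = -402 - 452 \sqrt{77}$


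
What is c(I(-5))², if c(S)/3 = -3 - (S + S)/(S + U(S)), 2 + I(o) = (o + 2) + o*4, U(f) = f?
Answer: 144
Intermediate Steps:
I(o) = 5*o (I(o) = -2 + ((o + 2) + o*4) = -2 + ((2 + o) + 4*o) = -2 + (2 + 5*o) = 5*o)
c(S) = -12 (c(S) = 3*(-3 - (S + S)/(S + S)) = 3*(-3 - 2*S/(2*S)) = 3*(-3 - 2*S*1/(2*S)) = 3*(-3 - 1*1) = 3*(-3 - 1) = 3*(-4) = -12)
c(I(-5))² = (-12)² = 144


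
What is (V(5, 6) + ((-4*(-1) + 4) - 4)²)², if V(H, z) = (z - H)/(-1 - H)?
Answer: 9025/36 ≈ 250.69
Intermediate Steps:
V(H, z) = (z - H)/(-1 - H)
(V(5, 6) + ((-4*(-1) + 4) - 4)²)² = ((5 - 1*6)/(1 + 5) + ((-4*(-1) + 4) - 4)²)² = ((5 - 6)/6 + ((4 + 4) - 4)²)² = ((⅙)*(-1) + (8 - 4)²)² = (-⅙ + 4²)² = (-⅙ + 16)² = (95/6)² = 9025/36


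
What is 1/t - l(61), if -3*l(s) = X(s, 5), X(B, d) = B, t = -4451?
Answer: 271508/13353 ≈ 20.333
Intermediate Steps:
l(s) = -s/3
1/t - l(61) = 1/(-4451) - (-1)*61/3 = -1/4451 - 1*(-61/3) = -1/4451 + 61/3 = 271508/13353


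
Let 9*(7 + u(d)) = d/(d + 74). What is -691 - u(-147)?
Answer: -149845/219 ≈ -684.22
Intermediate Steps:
u(d) = -7 + d/(9*(74 + d)) (u(d) = -7 + (d/(d + 74))/9 = -7 + (d/(74 + d))/9 = -7 + d/(9*(74 + d)))
-691 - u(-147) = -691 - 2*(-2331 - 31*(-147))/(9*(74 - 147)) = -691 - 2*(-2331 + 4557)/(9*(-73)) = -691 - 2*(-1)*2226/(9*73) = -691 - 1*(-1484/219) = -691 + 1484/219 = -149845/219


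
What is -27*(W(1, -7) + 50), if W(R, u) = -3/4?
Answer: -5319/4 ≈ -1329.8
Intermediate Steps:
W(R, u) = -¾ (W(R, u) = -3*¼ = -¾)
-27*(W(1, -7) + 50) = -27*(-¾ + 50) = -27*197/4 = -5319/4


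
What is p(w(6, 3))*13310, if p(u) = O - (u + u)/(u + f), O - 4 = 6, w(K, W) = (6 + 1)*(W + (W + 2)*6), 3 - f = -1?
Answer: 5025856/47 ≈ 1.0693e+5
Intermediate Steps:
f = 4 (f = 3 - 1*(-1) = 3 + 1 = 4)
w(K, W) = 84 + 49*W (w(K, W) = 7*(W + (2 + W)*6) = 7*(W + (12 + 6*W)) = 7*(12 + 7*W) = 84 + 49*W)
O = 10 (O = 4 + 6 = 10)
p(u) = 10 - 2*u/(4 + u) (p(u) = 10 - (u + u)/(u + 4) = 10 - 2*u/(4 + u))
p(w(6, 3))*13310 = (8*(5 + (84 + 49*3))/(4 + (84 + 49*3)))*13310 = (8*(5 + (84 + 147))/(4 + (84 + 147)))*13310 = (8*(5 + 231)/(4 + 231))*13310 = (8*236/235)*13310 = (8*(1/235)*236)*13310 = (1888/235)*13310 = 5025856/47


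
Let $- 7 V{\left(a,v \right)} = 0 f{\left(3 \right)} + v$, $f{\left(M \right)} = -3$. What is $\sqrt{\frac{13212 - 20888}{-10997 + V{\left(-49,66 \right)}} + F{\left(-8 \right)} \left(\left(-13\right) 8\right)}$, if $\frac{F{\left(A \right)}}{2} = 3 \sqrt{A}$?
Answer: $\frac{2 \sqrt{2866885 - 5130223800 i \sqrt{2}}}{4055} \approx 29.712 - 29.701 i$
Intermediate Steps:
$F{\left(A \right)} = 6 \sqrt{A}$ ($F{\left(A \right)} = 2 \cdot 3 \sqrt{A} = 6 \sqrt{A}$)
$V{\left(a,v \right)} = - \frac{v}{7}$ ($V{\left(a,v \right)} = - \frac{0 \left(-3\right) + v}{7} = - \frac{0 + v}{7} = - \frac{v}{7}$)
$\sqrt{\frac{13212 - 20888}{-10997 + V{\left(-49,66 \right)}} + F{\left(-8 \right)} \left(\left(-13\right) 8\right)} = \sqrt{\frac{13212 - 20888}{-10997 - \frac{66}{7}} + 6 \sqrt{-8} \left(\left(-13\right) 8\right)} = \sqrt{- \frac{7676}{-10997 - \frac{66}{7}} + 6 \cdot 2 i \sqrt{2} \left(-104\right)} = \sqrt{- \frac{7676}{- \frac{77045}{7}} + 12 i \sqrt{2} \left(-104\right)} = \sqrt{\left(-7676\right) \left(- \frac{7}{77045}\right) - 1248 i \sqrt{2}} = \sqrt{\frac{2828}{4055} - 1248 i \sqrt{2}}$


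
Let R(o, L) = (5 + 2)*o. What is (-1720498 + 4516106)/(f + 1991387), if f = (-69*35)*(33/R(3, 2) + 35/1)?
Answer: 2795608/1903067 ≈ 1.4690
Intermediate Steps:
R(o, L) = 7*o
f = -88320 (f = (-69*35)*(33/((7*3)) + 35/1) = -2415*(33/21 + 35*1) = -2415*(33*(1/21) + 35) = -2415*(11/7 + 35) = -2415*256/7 = -88320)
(-1720498 + 4516106)/(f + 1991387) = (-1720498 + 4516106)/(-88320 + 1991387) = 2795608/1903067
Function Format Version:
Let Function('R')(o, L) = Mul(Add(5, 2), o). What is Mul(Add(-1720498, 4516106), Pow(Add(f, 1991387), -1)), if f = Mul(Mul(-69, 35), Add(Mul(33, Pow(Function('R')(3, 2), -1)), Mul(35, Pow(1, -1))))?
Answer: Rational(2795608, 1903067) ≈ 1.4690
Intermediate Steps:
Function('R')(o, L) = Mul(7, o)
f = -88320 (f = Mul(Mul(-69, 35), Add(Mul(33, Pow(Mul(7, 3), -1)), Mul(35, Pow(1, -1)))) = Mul(-2415, Add(Mul(33, Pow(21, -1)), Mul(35, 1))) = Mul(-2415, Add(Mul(33, Rational(1, 21)), 35)) = Mul(-2415, Add(Rational(11, 7), 35)) = Mul(-2415, Rational(256, 7)) = -88320)
Mul(Add(-1720498, 4516106), Pow(Add(f, 1991387), -1)) = Mul(Add(-1720498, 4516106), Pow(Add(-88320, 1991387), -1)) = Mul(2795608, Pow(1903067, -1)) = Mul(2795608, Rational(1, 1903067)) = Rational(2795608, 1903067)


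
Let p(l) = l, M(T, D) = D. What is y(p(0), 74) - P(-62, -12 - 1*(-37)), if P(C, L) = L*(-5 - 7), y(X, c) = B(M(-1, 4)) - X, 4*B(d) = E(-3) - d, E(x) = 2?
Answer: 599/2 ≈ 299.50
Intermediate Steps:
B(d) = 1/2 - d/4 (B(d) = (2 - d)/4 = 1/2 - d/4)
y(X, c) = -1/2 - X (y(X, c) = (1/2 - 1/4*4) - X = (1/2 - 1) - X = -1/2 - X)
P(C, L) = -12*L (P(C, L) = L*(-12) = -12*L)
y(p(0), 74) - P(-62, -12 - 1*(-37)) = (-1/2 - 1*0) - (-12)*(-12 - 1*(-37)) = (-1/2 + 0) - (-12)*(-12 + 37) = -1/2 - (-12)*25 = -1/2 - 1*(-300) = -1/2 + 300 = 599/2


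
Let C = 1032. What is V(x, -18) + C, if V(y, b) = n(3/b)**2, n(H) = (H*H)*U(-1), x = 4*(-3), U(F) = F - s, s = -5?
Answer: 83593/81 ≈ 1032.0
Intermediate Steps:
U(F) = 5 + F (U(F) = F - 1*(-5) = F + 5 = 5 + F)
x = -12
n(H) = 4*H**2 (n(H) = (H*H)*(5 - 1) = H**2*4 = 4*H**2)
V(y, b) = 1296/b**4 (V(y, b) = (4*(3/b)**2)**2 = (4*(9/b**2))**2 = (36/b**2)**2 = 1296/b**4)
V(x, -18) + C = 1296/(-18)**4 + 1032 = 1296*(1/104976) + 1032 = 1/81 + 1032 = 83593/81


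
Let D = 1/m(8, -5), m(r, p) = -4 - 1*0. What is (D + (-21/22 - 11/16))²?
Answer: 110889/30976 ≈ 3.5798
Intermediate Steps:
m(r, p) = -4 (m(r, p) = -4 + 0 = -4)
D = -¼ (D = 1/(-4) = -¼ ≈ -0.25000)
(D + (-21/22 - 11/16))² = (-¼ + (-21/22 - 11/16))² = (-¼ - 289/176)² = (-333/176)² = 110889/30976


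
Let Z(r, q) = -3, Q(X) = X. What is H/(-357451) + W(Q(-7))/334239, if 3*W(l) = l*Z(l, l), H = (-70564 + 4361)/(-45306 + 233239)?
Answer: 492365495998/22453119417991137 ≈ 2.1929e-5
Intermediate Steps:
H = -66203/187933 ≈ -0.35227
W(l) = -l (W(l) = (l*(-3))/3 = (-3*l)/3 = -l)
H/(-357451) + W(Q(-7))/334239 = -66203/187933/(-357451) - 1*(-7)/334239 = -66203/187933*(-1/357451) + 7*(1/334239) = 66203/67176838783 + 7/334239 = 492365495998/22453119417991137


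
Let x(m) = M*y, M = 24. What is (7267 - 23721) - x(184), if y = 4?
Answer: -16550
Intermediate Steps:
x(m) = 96 (x(m) = 24*4 = 96)
(7267 - 23721) - x(184) = (7267 - 23721) - 1*96 = -16454 - 96 = -16550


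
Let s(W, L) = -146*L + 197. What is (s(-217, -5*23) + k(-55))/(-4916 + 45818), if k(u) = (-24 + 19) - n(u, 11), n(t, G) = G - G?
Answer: 8491/20451 ≈ 0.41519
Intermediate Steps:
n(t, G) = 0
s(W, L) = 197 - 146*L
k(u) = -5 (k(u) = (-24 + 19) - 1*0 = -5 + 0 = -5)
(s(-217, -5*23) + k(-55))/(-4916 + 45818) = ((197 - (-730)*23) - 5)/(-4916 + 45818) = ((197 - 146*(-115)) - 5)/40902 = ((197 + 16790) - 5)*(1/40902) = (16987 - 5)*(1/40902) = 16982*(1/40902) = 8491/20451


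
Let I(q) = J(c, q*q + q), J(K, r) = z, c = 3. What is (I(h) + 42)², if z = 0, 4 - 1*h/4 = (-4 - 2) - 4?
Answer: 1764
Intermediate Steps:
h = 56 (h = 16 - 4*((-4 - 2) - 4) = 16 - 4*(-6 - 4) = 16 - 4*(-10) = 16 + 40 = 56)
J(K, r) = 0
I(q) = 0
(I(h) + 42)² = (0 + 42)² = 42² = 1764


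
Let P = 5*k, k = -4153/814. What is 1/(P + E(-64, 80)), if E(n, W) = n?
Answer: -814/72861 ≈ -0.011172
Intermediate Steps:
k = -4153/814 (k = -4153*1/814 = -4153/814 ≈ -5.1020)
P = -20765/814 (P = 5*(-4153/814) = -20765/814 ≈ -25.510)
1/(P + E(-64, 80)) = 1/(-20765/814 - 64) = 1/(-72861/814) = -814/72861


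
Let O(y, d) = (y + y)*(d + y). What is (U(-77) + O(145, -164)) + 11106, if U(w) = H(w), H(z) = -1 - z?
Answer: 5672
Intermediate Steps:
O(y, d) = 2*y*(d + y) (O(y, d) = (2*y)*(d + y) = 2*y*(d + y))
U(w) = -1 - w
(U(-77) + O(145, -164)) + 11106 = ((-1 - 1*(-77)) + 2*145*(-164 + 145)) + 11106 = ((-1 + 77) + 2*145*(-19)) + 11106 = (76 - 5510) + 11106 = -5434 + 11106 = 5672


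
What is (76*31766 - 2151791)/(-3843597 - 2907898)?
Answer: -52485/1350299 ≈ -0.038869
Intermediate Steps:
(76*31766 - 2151791)/(-3843597 - 2907898) = (2414216 - 2151791)/(-6751495) = 262425*(-1/6751495) = -52485/1350299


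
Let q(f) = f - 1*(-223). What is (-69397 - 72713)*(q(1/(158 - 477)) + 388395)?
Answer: -17617254627510/319 ≈ -5.5227e+10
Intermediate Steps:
q(f) = 223 + f (q(f) = f + 223 = 223 + f)
(-69397 - 72713)*(q(1/(158 - 477)) + 388395) = (-69397 - 72713)*((223 + 1/(158 - 477)) + 388395) = -142110*((223 + 1/(-319)) + 388395) = -142110*((223 - 1/319) + 388395) = -142110*(71136/319 + 388395) = -142110*123969141/319 = -17617254627510/319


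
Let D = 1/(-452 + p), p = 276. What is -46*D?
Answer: 23/88 ≈ 0.26136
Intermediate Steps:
D = -1/176 (D = 1/(-452 + 276) = 1/(-176) = -1/176 ≈ -0.0056818)
-46*D = -46*(-1/176) = 23/88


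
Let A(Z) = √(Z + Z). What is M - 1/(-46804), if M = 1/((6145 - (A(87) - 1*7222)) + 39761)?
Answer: 91537709/2277728126980 + √174/2822584210 ≈ 4.0193e-5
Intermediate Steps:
A(Z) = √2*√Z (A(Z) = √(2*Z) = √2*√Z)
M = 1/(53128 - √174) (M = 1/((6145 - (√2*√87 - 1*7222)) + 39761) = 1/((6145 - (√174 - 7222)) + 39761) = 1/((6145 - (-7222 + √174)) + 39761) = 1/((6145 + (7222 - √174)) + 39761) = 1/((13367 - √174) + 39761) = 1/(53128 - √174) ≈ 1.8827e-5)
M - 1/(-46804) = (916/48665245 + √174/2822584210) - 1/(-46804) = (916/48665245 + √174/2822584210) - 1*(-1/46804) = (916/48665245 + √174/2822584210) + 1/46804 = 91537709/2277728126980 + √174/2822584210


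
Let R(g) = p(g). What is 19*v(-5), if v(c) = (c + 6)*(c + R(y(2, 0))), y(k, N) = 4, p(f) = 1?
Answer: -76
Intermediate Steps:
R(g) = 1
v(c) = (1 + c)*(6 + c) (v(c) = (c + 6)*(c + 1) = (6 + c)*(1 + c) = (1 + c)*(6 + c))
19*v(-5) = 19*(6 + (-5)² + 7*(-5)) = 19*(6 + 25 - 35) = 19*(-4) = -76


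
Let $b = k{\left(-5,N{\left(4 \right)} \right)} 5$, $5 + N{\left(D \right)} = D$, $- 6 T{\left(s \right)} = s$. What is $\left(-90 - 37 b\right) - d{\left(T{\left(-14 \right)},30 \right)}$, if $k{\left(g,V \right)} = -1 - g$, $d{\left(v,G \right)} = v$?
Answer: $- \frac{2497}{3} \approx -832.33$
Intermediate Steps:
$T{\left(s \right)} = - \frac{s}{6}$
$N{\left(D \right)} = -5 + D$
$b = 20$ ($b = \left(-1 - -5\right) 5 = \left(-1 + 5\right) 5 = 4 \cdot 5 = 20$)
$\left(-90 - 37 b\right) - d{\left(T{\left(-14 \right)},30 \right)} = \left(-90 - 740\right) - \left(- \frac{1}{6}\right) \left(-14\right) = \left(-90 - 740\right) - \frac{7}{3} = -830 - \frac{7}{3} = - \frac{2497}{3}$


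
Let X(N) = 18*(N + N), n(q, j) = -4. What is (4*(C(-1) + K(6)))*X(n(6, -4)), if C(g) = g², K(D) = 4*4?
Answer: -9792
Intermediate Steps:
K(D) = 16
X(N) = 36*N (X(N) = 18*(2*N) = 36*N)
(4*(C(-1) + K(6)))*X(n(6, -4)) = (4*((-1)² + 16))*(36*(-4)) = (4*(1 + 16))*(-144) = (4*17)*(-144) = 68*(-144) = -9792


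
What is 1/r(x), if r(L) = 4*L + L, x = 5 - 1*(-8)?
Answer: 1/65 ≈ 0.015385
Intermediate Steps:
x = 13 (x = 5 + 8 = 13)
r(L) = 5*L
1/r(x) = 1/(5*13) = 1/65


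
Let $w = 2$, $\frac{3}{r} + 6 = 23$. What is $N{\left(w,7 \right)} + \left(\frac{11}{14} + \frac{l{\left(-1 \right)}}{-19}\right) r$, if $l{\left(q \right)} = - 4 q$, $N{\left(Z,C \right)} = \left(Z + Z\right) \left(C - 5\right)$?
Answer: $\frac{2155}{266} \approx 8.1015$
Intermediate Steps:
$r = \frac{3}{17}$ ($r = \frac{3}{-6 + 23} = \frac{3}{17} \approx 0.17647$)
$N{\left(Z,C \right)} = 2 Z \left(-5 + C\right)$
$N{\left(w,7 \right)} + \left(\frac{11}{14} + \frac{l{\left(-1 \right)}}{-19}\right) r = 2 \cdot 2 \left(-5 + 7\right) + \left(\frac{11}{14} + \frac{\left(-4\right) \left(-1\right)}{-19}\right) \frac{3}{17} = 2 \cdot 2 \cdot 2 + \left(11 \cdot \frac{1}{14} + 4 \left(- \frac{1}{19}\right)\right) \frac{3}{17} = 8 + \left(\frac{11}{14} - \frac{4}{19}\right) \frac{3}{17} = 8 + \frac{153}{266} \cdot \frac{3}{17} = 8 + \frac{27}{266} = \frac{2155}{266}$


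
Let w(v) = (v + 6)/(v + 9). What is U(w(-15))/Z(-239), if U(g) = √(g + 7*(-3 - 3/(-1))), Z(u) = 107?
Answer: √6/214 ≈ 0.011446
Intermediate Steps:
w(v) = (6 + v)/(9 + v)
U(g) = √g (U(g) = √(g + 7*(-3 - 3*(-1))) = √(g + 7*(-3 + 3)) = √(g + 7*0) = √(g + 0) = √g)
U(w(-15))/Z(-239) = √((6 - 15)/(9 - 15))/107 = √(-9/(-6))*(1/107) = √(-⅙*(-9))*(1/107) = √(3/2)*(1/107) = (√6/2)*(1/107) = √6/214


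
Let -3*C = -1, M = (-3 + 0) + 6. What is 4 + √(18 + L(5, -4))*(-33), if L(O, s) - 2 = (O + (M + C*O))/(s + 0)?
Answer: 4 - 11*√633/2 ≈ -134.38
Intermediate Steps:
M = 3 (M = -3 + 6 = 3)
C = ⅓ (C = -⅓*(-1) = ⅓ ≈ 0.33333)
L(O, s) = 2 + (3 + 4*O/3)/s (L(O, s) = 2 + (O + (3 + O/3))/(s + 0) = 2 + (3 + 4*O/3)/s)
4 + √(18 + L(5, -4))*(-33) = 4 + √(18 + (⅓)*(9 + 4*5 + 6*(-4))/(-4))*(-33) = 4 + √(18 + (⅓)*(-¼)*(9 + 20 - 24))*(-33) = 4 + √(18 + (⅓)*(-¼)*5)*(-33) = 4 + √(18 - 5/12)*(-33) = 4 + √(211/12)*(-33) = 4 + (√633/6)*(-33) = 4 - 11*√633/2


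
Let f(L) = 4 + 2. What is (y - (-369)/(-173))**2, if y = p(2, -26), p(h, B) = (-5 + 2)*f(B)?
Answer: 12131289/29929 ≈ 405.34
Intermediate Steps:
f(L) = 6
p(h, B) = -18 (p(h, B) = (-5 + 2)*6 = -3*6 = -18)
y = -18
(y - (-369)/(-173))**2 = (-18 - (-369)/(-173))**2 = (-18 - (-369)*(-1)/173)**2 = (-18 - 3*123/173)**2 = (-18 - 369/173)**2 = (-3483/173)**2 = 12131289/29929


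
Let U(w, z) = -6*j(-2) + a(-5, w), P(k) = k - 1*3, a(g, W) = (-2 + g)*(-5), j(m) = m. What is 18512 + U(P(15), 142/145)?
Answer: 18559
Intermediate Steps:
a(g, W) = 10 - 5*g
P(k) = -3 + k (P(k) = k - 3 = -3 + k)
U(w, z) = 47 (U(w, z) = -6*(-2) + (10 - 5*(-5)) = 12 + (10 + 25) = 12 + 35 = 47)
18512 + U(P(15), 142/145) = 18512 + 47 = 18559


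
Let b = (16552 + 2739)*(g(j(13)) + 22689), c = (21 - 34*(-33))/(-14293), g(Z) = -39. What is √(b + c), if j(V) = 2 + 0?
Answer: √89262641539049451/14293 ≈ 20903.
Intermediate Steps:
j(V) = 2
c = -1143/14293 (c = (21 + 1122)*(-1/14293) = 1143*(-1/14293) = -1143/14293 ≈ -0.079969)
b = 436941150 (b = (16552 + 2739)*(-39 + 22689) = 19291*22650 = 436941150)
√(b + c) = √(436941150 - 1143/14293) = √(6245199855807/14293) = √89262641539049451/14293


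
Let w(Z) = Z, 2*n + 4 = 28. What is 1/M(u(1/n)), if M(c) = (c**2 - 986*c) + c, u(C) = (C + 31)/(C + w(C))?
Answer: -4/595681 ≈ -6.7150e-6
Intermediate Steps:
n = 12 (n = -2 + (1/2)*28 = -2 + 14 = 12)
u(C) = (31 + C)/(2*C) (u(C) = (C + 31)/(C + C) = (31 + C)/((2*C)) = (31 + C)*(1/(2*C)) = (31 + C)/(2*C))
M(c) = c**2 - 985*c
1/M(u(1/n)) = 1/(((31 + 1/12)/(2*(1/12)))*(-985 + (31 + 1/12)/(2*(1/12)))) = 1/(((1/2)*12*(373/12))*(-985 + (1/2)*12*(373/12))) = 1/(373*(-985 + 373/2)/2) = 1/((373/2)*(-1597/2)) = 1/(-595681/4) = -4/595681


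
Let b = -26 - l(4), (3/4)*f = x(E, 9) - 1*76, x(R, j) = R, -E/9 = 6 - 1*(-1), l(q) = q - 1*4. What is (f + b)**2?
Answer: 401956/9 ≈ 44662.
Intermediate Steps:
l(q) = -4 + q (l(q) = q - 4 = -4 + q)
E = -63 (E = -9*(6 - 1*(-1)) = -9*(6 + 1) = -9*7 = -63)
f = -556/3 (f = 4*(-63 - 1*76)/3 = 4*(-63 - 76)/3 = (4/3)*(-139) = -556/3 ≈ -185.33)
b = -26 (b = -26 - (-4 + 4) = -26 - 1*0 = -26 + 0 = -26)
(f + b)**2 = (-556/3 - 26)**2 = (-634/3)**2 = 401956/9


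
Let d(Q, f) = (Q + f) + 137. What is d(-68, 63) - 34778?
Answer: -34646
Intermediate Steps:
d(Q, f) = 137 + Q + f
d(-68, 63) - 34778 = (137 - 68 + 63) - 34778 = 132 - 34778 = -34646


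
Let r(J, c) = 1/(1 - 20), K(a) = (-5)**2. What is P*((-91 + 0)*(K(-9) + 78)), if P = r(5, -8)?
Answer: 9373/19 ≈ 493.32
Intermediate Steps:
K(a) = 25
r(J, c) = -1/19 (r(J, c) = 1/(-19) = -1/19)
P = -1/19 ≈ -0.052632
P*((-91 + 0)*(K(-9) + 78)) = -(-91 + 0)*(25 + 78)/19 = -(-91)*103/19 = -1/19*(-9373) = 9373/19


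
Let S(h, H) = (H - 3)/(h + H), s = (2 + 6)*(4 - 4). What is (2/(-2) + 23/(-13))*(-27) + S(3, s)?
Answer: 959/13 ≈ 73.769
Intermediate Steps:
s = 0 (s = 8*0 = 0)
S(h, H) = (-3 + H)/(H + h)
(2/(-2) + 23/(-13))*(-27) + S(3, s) = (2/(-2) + 23/(-13))*(-27) + (-3 + 0)/(0 + 3) = (2*(-½) + 23*(-1/13))*(-27) - 3/3 = (-1 - 23/13)*(-27) + (⅓)*(-3) = -36/13*(-27) - 1 = 972/13 - 1 = 959/13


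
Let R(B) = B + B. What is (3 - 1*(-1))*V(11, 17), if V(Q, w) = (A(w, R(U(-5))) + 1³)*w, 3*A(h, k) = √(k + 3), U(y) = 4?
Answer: 68 + 68*√11/3 ≈ 143.18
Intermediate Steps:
R(B) = 2*B
A(h, k) = √(3 + k)/3 (A(h, k) = √(k + 3)/3 = √(3 + k)/3)
V(Q, w) = w*(1 + √11/3) (V(Q, w) = (√(3 + 2*4)/3 + 1³)*w = (√(3 + 8)/3 + 1)*w = (√11/3 + 1)*w = (1 + √11/3)*w = w*(1 + √11/3))
(3 - 1*(-1))*V(11, 17) = (3 - 1*(-1))*((⅓)*17*(3 + √11)) = (3 + 1)*(17 + 17*√11/3) = 4*(17 + 17*√11/3) = 68 + 68*√11/3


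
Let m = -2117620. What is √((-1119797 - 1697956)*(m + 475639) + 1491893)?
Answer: √4626698380586 ≈ 2.1510e+6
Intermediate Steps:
√((-1119797 - 1697956)*(m + 475639) + 1491893) = √((-1119797 - 1697956)*(-2117620 + 475639) + 1491893) = √(-2817753*(-1641981) + 1491893) = √(4626696888693 + 1491893) = √4626698380586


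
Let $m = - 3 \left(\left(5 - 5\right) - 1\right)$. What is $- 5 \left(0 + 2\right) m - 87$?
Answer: $-117$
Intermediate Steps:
$m = 3$ ($m = - 3 \left(\left(5 - 5\right) - 1\right) = - 3 \left(0 - 1\right) = \left(-3\right) \left(-1\right) = 3$)
$- 5 \left(0 + 2\right) m - 87 = - 5 \left(0 + 2\right) 3 - 87 = \left(-5\right) 2 \cdot 3 - 87 = \left(-10\right) 3 - 87 = -30 - 87 = -117$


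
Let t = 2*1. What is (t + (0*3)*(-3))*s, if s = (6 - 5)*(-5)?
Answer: -10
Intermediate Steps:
t = 2
s = -5 (s = 1*(-5) = -5)
(t + (0*3)*(-3))*s = (2 + (0*3)*(-3))*(-5) = (2 + 0*(-3))*(-5) = (2 + 0)*(-5) = 2*(-5) = -10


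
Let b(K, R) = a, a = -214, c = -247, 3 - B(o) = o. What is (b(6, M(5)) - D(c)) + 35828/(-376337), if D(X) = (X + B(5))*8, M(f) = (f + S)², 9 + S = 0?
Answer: 51468566/28949 ≈ 1777.9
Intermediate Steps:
S = -9 (S = -9 + 0 = -9)
B(o) = 3 - o
M(f) = (-9 + f)² (M(f) = (f - 9)² = (-9 + f)²)
b(K, R) = -214
D(X) = -16 + 8*X (D(X) = (X + (3 - 1*5))*8 = (X + (3 - 5))*8 = (X - 2)*8 = (-2 + X)*8 = -16 + 8*X)
(b(6, M(5)) - D(c)) + 35828/(-376337) = (-214 - (-16 + 8*(-247))) + 35828/(-376337) = (-214 - (-16 - 1976)) + 35828*(-1/376337) = (-214 - 1*(-1992)) - 2756/28949 = (-214 + 1992) - 2756/28949 = 1778 - 2756/28949 = 51468566/28949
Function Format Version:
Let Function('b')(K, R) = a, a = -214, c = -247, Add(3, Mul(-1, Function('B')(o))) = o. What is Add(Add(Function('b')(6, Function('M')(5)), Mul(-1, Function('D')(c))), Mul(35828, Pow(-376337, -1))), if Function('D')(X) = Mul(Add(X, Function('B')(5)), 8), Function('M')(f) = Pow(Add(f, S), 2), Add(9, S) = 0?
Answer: Rational(51468566, 28949) ≈ 1777.9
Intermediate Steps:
S = -9 (S = Add(-9, 0) = -9)
Function('B')(o) = Add(3, Mul(-1, o))
Function('M')(f) = Pow(Add(-9, f), 2) (Function('M')(f) = Pow(Add(f, -9), 2) = Pow(Add(-9, f), 2))
Function('b')(K, R) = -214
Function('D')(X) = Add(-16, Mul(8, X)) (Function('D')(X) = Mul(Add(X, Add(3, Mul(-1, 5))), 8) = Mul(Add(X, Add(3, -5)), 8) = Mul(Add(X, -2), 8) = Mul(Add(-2, X), 8) = Add(-16, Mul(8, X)))
Add(Add(Function('b')(6, Function('M')(5)), Mul(-1, Function('D')(c))), Mul(35828, Pow(-376337, -1))) = Add(Add(-214, Mul(-1, Add(-16, Mul(8, -247)))), Mul(35828, Pow(-376337, -1))) = Add(Add(-214, Mul(-1, Add(-16, -1976))), Mul(35828, Rational(-1, 376337))) = Add(Add(-214, Mul(-1, -1992)), Rational(-2756, 28949)) = Add(Add(-214, 1992), Rational(-2756, 28949)) = Add(1778, Rational(-2756, 28949)) = Rational(51468566, 28949)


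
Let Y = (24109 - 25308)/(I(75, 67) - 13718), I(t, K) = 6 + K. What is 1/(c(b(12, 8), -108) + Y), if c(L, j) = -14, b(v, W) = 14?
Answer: -13645/189831 ≈ -0.071880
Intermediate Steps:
Y = 1199/13645 (Y = (24109 - 25308)/((6 + 67) - 13718) = -1199/(73 - 13718) = -1199/(-13645) = -1199*(-1/13645) = 1199/13645 ≈ 0.087871)
1/(c(b(12, 8), -108) + Y) = 1/(-14 + 1199/13645) = 1/(-189831/13645) = -13645/189831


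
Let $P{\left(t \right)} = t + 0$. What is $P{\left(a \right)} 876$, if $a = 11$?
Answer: $9636$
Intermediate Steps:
$P{\left(t \right)} = t$
$P{\left(a \right)} 876 = 11 \cdot 876 = 9636$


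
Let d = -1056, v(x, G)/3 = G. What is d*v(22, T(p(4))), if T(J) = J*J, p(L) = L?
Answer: -50688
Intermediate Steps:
T(J) = J²
v(x, G) = 3*G
d*v(22, T(p(4))) = -3168*4² = -3168*16 = -1056*48 = -50688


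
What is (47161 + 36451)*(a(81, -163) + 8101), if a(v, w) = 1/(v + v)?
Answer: 54864647578/81 ≈ 6.7734e+8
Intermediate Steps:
a(v, w) = 1/(2*v)
(47161 + 36451)*(a(81, -163) + 8101) = (47161 + 36451)*((1/2)/81 + 8101) = 83612*((1/2)*(1/81) + 8101) = 83612*(1/162 + 8101) = 83612*(1312363/162) = 54864647578/81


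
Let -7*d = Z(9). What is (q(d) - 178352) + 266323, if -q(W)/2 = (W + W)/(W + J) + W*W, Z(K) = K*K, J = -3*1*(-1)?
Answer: 21485962/245 ≈ 87698.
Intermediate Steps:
J = 3 (J = -3*(-1) = 3)
Z(K) = K²
d = -81/7 (d = -⅐*9² = -⅐*81 = -81/7 ≈ -11.571)
q(W) = -2*W² - 4*W/(3 + W) (q(W) = -2*((W + W)/(W + 3) + W*W) = -2*((2*W)/(3 + W) + W²) = -2*(2*W/(3 + W) + W²) = -2*(W² + 2*W/(3 + W)) = -2*W² - 4*W/(3 + W))
(q(d) - 178352) + 266323 = (-2*(-81/7)*(2 + (-81/7)² + 3*(-81/7))/(3 - 81/7) - 178352) + 266323 = (-2*(-81/7)*(2 + 6561/49 - 243/7)/(-60/7) - 178352) + 266323 = (-2*(-81/7)*(-7/60)*4958/49 - 178352) + 266323 = (-66933/245 - 178352) + 266323 = -43763173/245 + 266323 = 21485962/245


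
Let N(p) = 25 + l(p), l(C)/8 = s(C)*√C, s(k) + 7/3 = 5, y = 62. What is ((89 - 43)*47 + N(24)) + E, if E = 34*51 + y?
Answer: 3983 + 128*√6/3 ≈ 4087.5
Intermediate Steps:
s(k) = 8/3 (s(k) = -7/3 + 5 = 8/3)
l(C) = 64*√C/3 (l(C) = 8*(8*√C/3) = 64*√C/3)
E = 1796 (E = 34*51 + 62 = 1734 + 62 = 1796)
N(p) = 25 + 64*√p/3
((89 - 43)*47 + N(24)) + E = ((89 - 43)*47 + (25 + 64*√24/3)) + 1796 = (46*47 + (25 + 64*(2*√6)/3)) + 1796 = (2162 + (25 + 128*√6/3)) + 1796 = (2187 + 128*√6/3) + 1796 = 3983 + 128*√6/3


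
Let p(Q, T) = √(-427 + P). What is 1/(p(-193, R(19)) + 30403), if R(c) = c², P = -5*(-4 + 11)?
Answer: 30403/924342871 - I*√462/924342871 ≈ 3.2891e-5 - 2.3253e-8*I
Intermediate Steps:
P = -35 (P = -5*7 = -35)
p(Q, T) = I*√462 (p(Q, T) = √(-427 - 35) = √(-462) = I*√462)
1/(p(-193, R(19)) + 30403) = 1/(I*√462 + 30403) = 1/(30403 + I*√462)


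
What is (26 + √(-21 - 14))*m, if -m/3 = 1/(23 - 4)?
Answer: -78/19 - 3*I*√35/19 ≈ -4.1053 - 0.93412*I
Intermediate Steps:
m = -3/19 (m = -3/(23 - 4) = -3/19 ≈ -0.15789)
(26 + √(-21 - 14))*m = (26 + √(-21 - 14))*(-3/19) = (26 + √(-35))*(-3/19) = (26 + I*√35)*(-3/19) = -78/19 - 3*I*√35/19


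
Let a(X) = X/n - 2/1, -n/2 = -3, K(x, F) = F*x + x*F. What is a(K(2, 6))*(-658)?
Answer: -1316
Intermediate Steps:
K(x, F) = 2*F*x (K(x, F) = F*x + F*x = 2*F*x)
n = 6 (n = -2*(-3) = 6)
a(X) = -2 + X/6 (a(X) = X/6 - 2/1 = X*(⅙) - 2*1 = X/6 - 2 = -2 + X/6)
a(K(2, 6))*(-658) = (-2 + (2*6*2)/6)*(-658) = (-2 + (⅙)*24)*(-658) = (-2 + 4)*(-658) = 2*(-658) = -1316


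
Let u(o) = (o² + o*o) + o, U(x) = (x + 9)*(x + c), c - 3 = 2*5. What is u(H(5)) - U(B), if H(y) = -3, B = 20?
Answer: -942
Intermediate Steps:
c = 13 (c = 3 + 2*5 = 3 + 10 = 13)
U(x) = (9 + x)*(13 + x) (U(x) = (x + 9)*(x + 13) = (9 + x)*(13 + x))
u(o) = o + 2*o² (u(o) = (o² + o²) + o = 2*o² + o = o + 2*o²)
u(H(5)) - U(B) = -3*(1 + 2*(-3)) - (117 + 20² + 22*20) = -3*(1 - 6) - (117 + 400 + 440) = -3*(-5) - 1*957 = 15 - 957 = -942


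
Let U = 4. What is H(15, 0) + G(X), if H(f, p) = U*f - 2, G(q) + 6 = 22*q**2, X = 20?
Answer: 8852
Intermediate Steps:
G(q) = -6 + 22*q**2
H(f, p) = -2 + 4*f (H(f, p) = 4*f - 2 = -2 + 4*f)
H(15, 0) + G(X) = (-2 + 4*15) + (-6 + 22*20**2) = (-2 + 60) + (-6 + 22*400) = 58 + (-6 + 8800) = 58 + 8794 = 8852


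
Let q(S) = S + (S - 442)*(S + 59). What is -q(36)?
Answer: 38534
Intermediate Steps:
q(S) = S + (-442 + S)*(59 + S)
-q(36) = -(-26078 + 36² - 382*36) = -(-26078 + 1296 - 13752) = -1*(-38534) = 38534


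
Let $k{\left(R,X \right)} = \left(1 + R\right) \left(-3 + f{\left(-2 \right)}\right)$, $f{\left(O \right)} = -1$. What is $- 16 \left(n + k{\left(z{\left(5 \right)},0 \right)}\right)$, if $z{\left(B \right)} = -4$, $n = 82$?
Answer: $-1504$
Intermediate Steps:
$k{\left(R,X \right)} = -4 - 4 R$ ($k{\left(R,X \right)} = \left(1 + R\right) \left(-3 - 1\right) = \left(1 + R\right) \left(-4\right) = -4 - 4 R$)
$- 16 \left(n + k{\left(z{\left(5 \right)},0 \right)}\right) = - 16 \left(82 - -12\right) = - 16 \left(82 + \left(-4 + 16\right)\right) = - 16 \left(82 + 12\right) = \left(-16\right) 94 = -1504$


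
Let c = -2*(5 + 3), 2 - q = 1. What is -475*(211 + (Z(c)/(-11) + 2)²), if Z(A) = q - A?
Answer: -12139100/121 ≈ -1.0032e+5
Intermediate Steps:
q = 1 (q = 2 - 1*1 = 2 - 1 = 1)
c = -16 (c = -2*8 = -16)
Z(A) = 1 - A
-475*(211 + (Z(c)/(-11) + 2)²) = -475*(211 + ((1 - 1*(-16))/(-11) + 2)²) = -475*(211 + ((1 + 16)*(-1/11) + 2)²) = -475*(211 + (17*(-1/11) + 2)²) = -475*(211 + (-17/11 + 2)²) = -475*(211 + (5/11)²) = -475*(211 + 25/121) = -475*25556/121 = -12139100/121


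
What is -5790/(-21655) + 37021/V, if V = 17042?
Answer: 180072587/73808902 ≈ 2.4397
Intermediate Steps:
-5790/(-21655) + 37021/V = -5790/(-21655) + 37021/17042 = -5790*(-1/21655) + 37021*(1/17042) = 1158/4331 + 37021/17042 = 180072587/73808902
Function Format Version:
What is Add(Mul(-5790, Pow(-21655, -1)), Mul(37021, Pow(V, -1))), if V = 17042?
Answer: Rational(180072587, 73808902) ≈ 2.4397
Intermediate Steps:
Add(Mul(-5790, Pow(-21655, -1)), Mul(37021, Pow(V, -1))) = Add(Mul(-5790, Pow(-21655, -1)), Mul(37021, Pow(17042, -1))) = Add(Mul(-5790, Rational(-1, 21655)), Mul(37021, Rational(1, 17042))) = Add(Rational(1158, 4331), Rational(37021, 17042)) = Rational(180072587, 73808902)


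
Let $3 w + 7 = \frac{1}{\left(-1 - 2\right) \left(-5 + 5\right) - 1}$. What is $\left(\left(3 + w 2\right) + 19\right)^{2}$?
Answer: $\frac{2500}{9} \approx 277.78$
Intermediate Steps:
$w = - \frac{8}{3}$ ($w = - \frac{7}{3} + \frac{1}{3 \left(\left(-1 - 2\right) \left(-5 + 5\right) - 1\right)} = - \frac{7}{3} + \frac{1}{3 \left(\left(-3\right) 0 - 1\right)} = - \frac{7}{3} + \frac{1}{3 \left(0 - 1\right)} = - \frac{7}{3} + \frac{1}{3 \left(-1\right)} = - \frac{7}{3} + \frac{1}{3} \left(-1\right) = - \frac{7}{3} - \frac{1}{3} = - \frac{8}{3} \approx -2.6667$)
$\left(\left(3 + w 2\right) + 19\right)^{2} = \left(\left(3 - \frac{16}{3}\right) + 19\right)^{2} = \left(- \frac{7}{3} + 19\right)^{2} = \left(\frac{50}{3}\right)^{2} = \frac{2500}{9}$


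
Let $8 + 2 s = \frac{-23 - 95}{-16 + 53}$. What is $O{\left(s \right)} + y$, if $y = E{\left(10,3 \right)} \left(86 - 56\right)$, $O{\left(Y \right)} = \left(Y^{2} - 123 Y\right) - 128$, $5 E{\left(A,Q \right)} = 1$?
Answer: $\frac{817888}{1369} \approx 597.43$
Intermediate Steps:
$s = - \frac{207}{37}$ ($s = -4 + \frac{\left(-23 - 95\right) \frac{1}{-16 + 53}}{2} = -4 + \frac{\left(-118\right) \frac{1}{37}}{2} = -4 + \frac{1}{2} \left(- \frac{118}{37}\right) = -4 - \frac{59}{37} = - \frac{207}{37} \approx -5.5946$)
$E{\left(A,Q \right)} = \frac{1}{5}$ ($E{\left(A,Q \right)} = \frac{1}{5} \cdot 1 = \frac{1}{5}$)
$O{\left(Y \right)} = -128 + Y^{2} - 123 Y$
$y = 6$ ($y = \frac{86 - 56}{5} = \frac{1}{5} \cdot 30 = 6$)
$O{\left(s \right)} + y = \left(-128 + \left(- \frac{207}{37}\right)^{2} - - \frac{25461}{37}\right) + 6 = \left(-128 + \frac{42849}{1369} + \frac{25461}{37}\right) + 6 = \frac{809674}{1369} + 6 = \frac{817888}{1369}$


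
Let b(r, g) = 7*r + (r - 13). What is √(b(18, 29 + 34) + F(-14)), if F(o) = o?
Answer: 3*√13 ≈ 10.817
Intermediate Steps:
b(r, g) = -13 + 8*r (b(r, g) = 7*r + (-13 + r) = -13 + 8*r)
√(b(18, 29 + 34) + F(-14)) = √((-13 + 8*18) - 14) = √((-13 + 144) - 14) = √(131 - 14) = √117 = 3*√13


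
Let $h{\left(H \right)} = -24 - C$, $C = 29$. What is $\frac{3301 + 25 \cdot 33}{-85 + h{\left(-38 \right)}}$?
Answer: $- \frac{2063}{69} \approx -29.899$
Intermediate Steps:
$h{\left(H \right)} = -53$ ($h{\left(H \right)} = -24 - 29 = -53$)
$\frac{3301 + 25 \cdot 33}{-85 + h{\left(-38 \right)}} = \frac{3301 + 25 \cdot 33}{-85 - 53} = \frac{3301 + 825}{-138} = 4126 \left(- \frac{1}{138}\right) = - \frac{2063}{69}$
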